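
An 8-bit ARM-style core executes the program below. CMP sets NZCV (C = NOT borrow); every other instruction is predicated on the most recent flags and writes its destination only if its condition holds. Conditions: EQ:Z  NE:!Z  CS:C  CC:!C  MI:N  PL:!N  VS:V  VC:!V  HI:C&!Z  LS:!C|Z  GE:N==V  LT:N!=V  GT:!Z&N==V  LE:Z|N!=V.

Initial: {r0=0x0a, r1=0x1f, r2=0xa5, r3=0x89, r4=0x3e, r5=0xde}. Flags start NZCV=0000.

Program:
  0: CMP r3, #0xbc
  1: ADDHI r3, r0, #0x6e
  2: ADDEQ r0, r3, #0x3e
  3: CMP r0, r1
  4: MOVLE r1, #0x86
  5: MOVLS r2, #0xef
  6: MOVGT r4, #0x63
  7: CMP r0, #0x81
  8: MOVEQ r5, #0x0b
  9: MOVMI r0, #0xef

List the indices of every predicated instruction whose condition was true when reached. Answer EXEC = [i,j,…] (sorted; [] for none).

[0] flags=1000 → (cmp)
[1] flags=1000 HI?F → skip
[2] flags=1000 EQ?F → skip
[3] flags=1000 → (cmp)
[4] flags=1000 LE?T → r1=0x86
[5] flags=1000 LS?T → r2=0xef
[6] flags=1000 GT?F → skip
[7] flags=1001 → (cmp)
[8] flags=1001 EQ?F → skip
[9] flags=1001 MI?T → r0=0xef

EXEC = [4,5,9]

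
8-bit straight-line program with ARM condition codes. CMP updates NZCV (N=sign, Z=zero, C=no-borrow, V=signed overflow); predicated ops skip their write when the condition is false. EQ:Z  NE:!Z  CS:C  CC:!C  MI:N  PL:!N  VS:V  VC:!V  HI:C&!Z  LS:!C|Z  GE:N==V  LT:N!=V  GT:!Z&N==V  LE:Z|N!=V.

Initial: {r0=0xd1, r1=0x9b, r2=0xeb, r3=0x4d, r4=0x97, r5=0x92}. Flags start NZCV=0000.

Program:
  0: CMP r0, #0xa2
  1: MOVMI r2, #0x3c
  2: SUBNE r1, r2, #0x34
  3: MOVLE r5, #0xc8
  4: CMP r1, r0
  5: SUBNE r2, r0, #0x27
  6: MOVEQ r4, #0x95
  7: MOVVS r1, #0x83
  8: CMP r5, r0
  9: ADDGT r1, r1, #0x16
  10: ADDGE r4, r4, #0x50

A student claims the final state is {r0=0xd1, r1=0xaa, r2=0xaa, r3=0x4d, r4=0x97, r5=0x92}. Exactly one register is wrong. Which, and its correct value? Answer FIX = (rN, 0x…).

[0] flags=0010 → (cmp)
[1] flags=0010 MI?F → skip
[2] flags=0010 NE?T → r1=0xb7
[3] flags=0010 LE?F → skip
[4] flags=1000 → (cmp)
[5] flags=1000 NE?T → r2=0xaa
[6] flags=1000 EQ?F → skip
[7] flags=1000 VS?F → skip
[8] flags=1000 → (cmp)
[9] flags=1000 GT?F → skip
[10] flags=1000 GE?F → skip

FIX = (r1, 0xb7)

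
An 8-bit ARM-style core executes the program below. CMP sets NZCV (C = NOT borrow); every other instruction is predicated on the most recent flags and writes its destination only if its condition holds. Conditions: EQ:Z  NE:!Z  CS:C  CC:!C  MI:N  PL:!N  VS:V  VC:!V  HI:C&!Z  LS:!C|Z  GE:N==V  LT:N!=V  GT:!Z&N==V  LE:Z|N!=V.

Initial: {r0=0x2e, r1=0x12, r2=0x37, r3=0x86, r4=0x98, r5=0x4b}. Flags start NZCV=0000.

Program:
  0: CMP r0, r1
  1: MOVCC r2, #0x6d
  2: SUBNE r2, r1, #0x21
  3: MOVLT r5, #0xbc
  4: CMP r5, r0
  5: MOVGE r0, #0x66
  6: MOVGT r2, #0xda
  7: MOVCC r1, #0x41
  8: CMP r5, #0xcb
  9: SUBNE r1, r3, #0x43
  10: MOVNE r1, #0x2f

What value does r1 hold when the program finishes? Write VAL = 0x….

VAL = 0x2f

0: ✓ CMP  NZCV=0010
1: · MOVCC
2: ✓ SUBNE  r2←0xf1
3: · MOVLT
4: ✓ CMP  NZCV=0010
5: ✓ MOVGE  r0←0x66
6: ✓ MOVGT  r2←0xda
7: · MOVCC
8: ✓ CMP  NZCV=1001
9: ✓ SUBNE  r1←0x43
10: ✓ MOVNE  r1←0x2f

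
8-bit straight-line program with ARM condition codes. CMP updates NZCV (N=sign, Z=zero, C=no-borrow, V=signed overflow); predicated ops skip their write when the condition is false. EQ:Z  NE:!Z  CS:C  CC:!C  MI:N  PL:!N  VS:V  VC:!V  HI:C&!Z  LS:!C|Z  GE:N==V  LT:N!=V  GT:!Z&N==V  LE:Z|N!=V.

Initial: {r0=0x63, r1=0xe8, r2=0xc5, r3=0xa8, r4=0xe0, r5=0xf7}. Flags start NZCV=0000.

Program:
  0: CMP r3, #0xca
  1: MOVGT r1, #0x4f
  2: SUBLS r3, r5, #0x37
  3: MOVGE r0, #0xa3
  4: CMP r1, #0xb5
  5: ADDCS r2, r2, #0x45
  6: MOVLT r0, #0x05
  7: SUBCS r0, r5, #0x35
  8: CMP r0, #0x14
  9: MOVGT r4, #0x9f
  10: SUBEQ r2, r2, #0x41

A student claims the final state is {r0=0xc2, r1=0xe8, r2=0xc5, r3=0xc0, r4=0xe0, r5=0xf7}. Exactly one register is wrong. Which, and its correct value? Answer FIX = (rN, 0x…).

[0] flags=1000 → (cmp)
[1] flags=1000 GT?F → skip
[2] flags=1000 LS?T → r3=0xc0
[3] flags=1000 GE?F → skip
[4] flags=0010 → (cmp)
[5] flags=0010 CS?T → r2=0x0a
[6] flags=0010 LT?F → skip
[7] flags=0010 CS?T → r0=0xc2
[8] flags=1010 → (cmp)
[9] flags=1010 GT?F → skip
[10] flags=1010 EQ?F → skip

FIX = (r2, 0x0a)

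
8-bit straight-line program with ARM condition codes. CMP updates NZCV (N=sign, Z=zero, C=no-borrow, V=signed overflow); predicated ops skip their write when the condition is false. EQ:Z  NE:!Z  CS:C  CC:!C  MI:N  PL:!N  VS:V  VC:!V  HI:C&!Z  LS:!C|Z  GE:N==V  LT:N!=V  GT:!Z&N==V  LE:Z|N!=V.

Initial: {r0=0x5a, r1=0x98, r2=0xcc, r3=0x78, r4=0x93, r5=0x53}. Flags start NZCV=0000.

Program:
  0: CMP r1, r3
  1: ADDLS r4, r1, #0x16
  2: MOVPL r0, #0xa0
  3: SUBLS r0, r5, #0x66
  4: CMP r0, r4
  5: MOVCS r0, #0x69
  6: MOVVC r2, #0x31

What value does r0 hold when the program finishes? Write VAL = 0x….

VAL = 0x69

0: ✓ CMP  NZCV=0011
1: · ADDLS
2: ✓ MOVPL  r0←0xa0
3: · SUBLS
4: ✓ CMP  NZCV=0010
5: ✓ MOVCS  r0←0x69
6: ✓ MOVVC  r2←0x31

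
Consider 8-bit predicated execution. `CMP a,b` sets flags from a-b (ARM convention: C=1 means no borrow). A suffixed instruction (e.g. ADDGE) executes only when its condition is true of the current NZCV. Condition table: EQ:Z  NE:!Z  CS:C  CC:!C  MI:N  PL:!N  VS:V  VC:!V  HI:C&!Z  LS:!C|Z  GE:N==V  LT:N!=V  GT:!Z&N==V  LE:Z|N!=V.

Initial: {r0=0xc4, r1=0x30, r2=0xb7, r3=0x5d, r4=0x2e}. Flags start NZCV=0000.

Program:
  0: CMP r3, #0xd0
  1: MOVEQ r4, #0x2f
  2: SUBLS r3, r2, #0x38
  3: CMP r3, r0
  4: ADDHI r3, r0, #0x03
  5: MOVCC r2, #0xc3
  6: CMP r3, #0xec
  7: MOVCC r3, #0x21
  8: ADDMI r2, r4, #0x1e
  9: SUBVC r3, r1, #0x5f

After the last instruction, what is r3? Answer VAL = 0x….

[0] flags=1001 → (cmp)
[1] flags=1001 EQ?F → skip
[2] flags=1001 LS?T → r3=0x7f
[3] flags=1001 → (cmp)
[4] flags=1001 HI?F → skip
[5] flags=1001 CC?T → r2=0xc3
[6] flags=1001 → (cmp)
[7] flags=1001 CC?T → r3=0x21
[8] flags=1001 MI?T → r2=0x4c
[9] flags=1001 VC?F → skip

VAL = 0x21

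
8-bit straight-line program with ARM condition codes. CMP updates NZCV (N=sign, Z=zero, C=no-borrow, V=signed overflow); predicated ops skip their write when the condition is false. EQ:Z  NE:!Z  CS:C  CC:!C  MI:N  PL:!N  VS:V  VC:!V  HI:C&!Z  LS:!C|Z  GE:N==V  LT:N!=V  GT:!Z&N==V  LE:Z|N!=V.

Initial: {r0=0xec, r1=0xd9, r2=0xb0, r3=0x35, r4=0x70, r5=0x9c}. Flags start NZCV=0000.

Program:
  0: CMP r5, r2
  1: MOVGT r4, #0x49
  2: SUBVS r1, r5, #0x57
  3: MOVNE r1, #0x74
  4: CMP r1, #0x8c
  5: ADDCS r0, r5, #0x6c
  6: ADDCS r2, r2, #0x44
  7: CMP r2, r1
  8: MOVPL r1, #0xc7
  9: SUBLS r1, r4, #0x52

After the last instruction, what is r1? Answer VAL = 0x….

VAL = 0xc7

[0] flags=1000 → (cmp)
[1] flags=1000 GT?F → skip
[2] flags=1000 VS?F → skip
[3] flags=1000 NE?T → r1=0x74
[4] flags=1001 → (cmp)
[5] flags=1001 CS?F → skip
[6] flags=1001 CS?F → skip
[7] flags=0011 → (cmp)
[8] flags=0011 PL?T → r1=0xc7
[9] flags=0011 LS?F → skip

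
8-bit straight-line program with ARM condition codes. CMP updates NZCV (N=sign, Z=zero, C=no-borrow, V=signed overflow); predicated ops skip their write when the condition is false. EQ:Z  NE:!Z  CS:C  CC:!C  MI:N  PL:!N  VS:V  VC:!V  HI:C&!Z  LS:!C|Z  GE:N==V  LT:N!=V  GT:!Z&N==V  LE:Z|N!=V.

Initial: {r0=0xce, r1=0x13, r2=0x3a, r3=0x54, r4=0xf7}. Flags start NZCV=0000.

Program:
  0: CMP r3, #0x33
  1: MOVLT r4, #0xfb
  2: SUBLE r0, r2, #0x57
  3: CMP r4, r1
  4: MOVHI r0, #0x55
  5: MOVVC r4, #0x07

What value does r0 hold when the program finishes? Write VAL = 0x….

0: ✓ CMP  NZCV=0010
1: · MOVLT
2: · SUBLE
3: ✓ CMP  NZCV=1010
4: ✓ MOVHI  r0←0x55
5: ✓ MOVVC  r4←0x07

VAL = 0x55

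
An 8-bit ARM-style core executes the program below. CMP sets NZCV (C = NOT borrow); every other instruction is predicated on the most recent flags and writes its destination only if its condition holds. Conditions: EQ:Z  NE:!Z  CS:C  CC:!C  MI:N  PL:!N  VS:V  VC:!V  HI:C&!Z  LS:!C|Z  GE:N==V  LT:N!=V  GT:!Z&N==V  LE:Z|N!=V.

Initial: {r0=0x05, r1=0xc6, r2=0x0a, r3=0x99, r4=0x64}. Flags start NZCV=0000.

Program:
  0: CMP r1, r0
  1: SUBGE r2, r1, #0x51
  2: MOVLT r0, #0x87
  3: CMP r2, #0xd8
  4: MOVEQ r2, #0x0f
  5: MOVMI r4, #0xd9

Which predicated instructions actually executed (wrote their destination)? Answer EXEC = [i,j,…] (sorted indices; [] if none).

EXEC = [2]

0: ✓ CMP  NZCV=1010
1: · SUBGE
2: ✓ MOVLT  r0←0x87
3: ✓ CMP  NZCV=0000
4: · MOVEQ
5: · MOVMI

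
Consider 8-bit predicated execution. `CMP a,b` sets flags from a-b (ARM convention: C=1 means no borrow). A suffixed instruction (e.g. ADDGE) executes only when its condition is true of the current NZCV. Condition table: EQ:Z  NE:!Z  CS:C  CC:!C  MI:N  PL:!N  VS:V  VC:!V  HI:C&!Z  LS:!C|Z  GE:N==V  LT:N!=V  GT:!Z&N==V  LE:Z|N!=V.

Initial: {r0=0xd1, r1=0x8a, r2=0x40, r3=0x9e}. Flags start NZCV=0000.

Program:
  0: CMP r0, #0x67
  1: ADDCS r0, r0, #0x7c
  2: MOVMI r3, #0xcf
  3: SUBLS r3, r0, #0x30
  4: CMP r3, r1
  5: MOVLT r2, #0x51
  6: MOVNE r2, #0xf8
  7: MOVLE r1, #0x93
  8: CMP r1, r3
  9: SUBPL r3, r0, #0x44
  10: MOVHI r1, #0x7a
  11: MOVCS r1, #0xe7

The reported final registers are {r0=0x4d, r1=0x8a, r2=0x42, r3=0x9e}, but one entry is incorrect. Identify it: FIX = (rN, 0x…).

0: ✓ CMP  NZCV=0011
1: ✓ ADDCS  r0←0x4d
2: · MOVMI
3: · SUBLS
4: ✓ CMP  NZCV=0010
5: · MOVLT
6: ✓ MOVNE  r2←0xf8
7: · MOVLE
8: ✓ CMP  NZCV=1000
9: · SUBPL
10: · MOVHI
11: · MOVCS

FIX = (r2, 0xf8)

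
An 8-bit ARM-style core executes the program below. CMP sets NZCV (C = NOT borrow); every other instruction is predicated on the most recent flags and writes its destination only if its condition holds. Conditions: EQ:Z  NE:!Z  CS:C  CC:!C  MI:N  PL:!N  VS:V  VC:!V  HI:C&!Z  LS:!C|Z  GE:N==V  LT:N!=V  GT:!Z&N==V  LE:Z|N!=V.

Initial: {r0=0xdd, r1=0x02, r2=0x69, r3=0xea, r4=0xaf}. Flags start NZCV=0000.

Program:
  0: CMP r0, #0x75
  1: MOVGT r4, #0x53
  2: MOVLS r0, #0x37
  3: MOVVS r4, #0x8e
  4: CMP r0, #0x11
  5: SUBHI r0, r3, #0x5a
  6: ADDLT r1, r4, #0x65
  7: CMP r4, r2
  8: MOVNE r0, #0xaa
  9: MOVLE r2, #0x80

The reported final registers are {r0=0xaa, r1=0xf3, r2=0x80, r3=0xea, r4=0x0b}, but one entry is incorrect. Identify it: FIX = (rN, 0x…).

0: ✓ CMP  NZCV=0011
1: · MOVGT
2: · MOVLS
3: ✓ MOVVS  r4←0x8e
4: ✓ CMP  NZCV=1010
5: ✓ SUBHI  r0←0x90
6: ✓ ADDLT  r1←0xf3
7: ✓ CMP  NZCV=0011
8: ✓ MOVNE  r0←0xaa
9: ✓ MOVLE  r2←0x80

FIX = (r4, 0x8e)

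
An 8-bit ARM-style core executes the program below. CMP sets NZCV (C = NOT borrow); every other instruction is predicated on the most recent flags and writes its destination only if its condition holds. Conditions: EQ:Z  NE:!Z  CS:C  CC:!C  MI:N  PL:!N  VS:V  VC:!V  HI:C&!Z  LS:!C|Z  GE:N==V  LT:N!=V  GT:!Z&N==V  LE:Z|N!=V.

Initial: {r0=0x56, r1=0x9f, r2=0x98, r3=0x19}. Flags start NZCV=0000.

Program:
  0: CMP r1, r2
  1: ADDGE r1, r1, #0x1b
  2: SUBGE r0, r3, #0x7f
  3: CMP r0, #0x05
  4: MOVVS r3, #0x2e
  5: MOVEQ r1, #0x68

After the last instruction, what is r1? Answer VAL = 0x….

[0] flags=0010 → (cmp)
[1] flags=0010 GE?T → r1=0xba
[2] flags=0010 GE?T → r0=0x9a
[3] flags=1010 → (cmp)
[4] flags=1010 VS?F → skip
[5] flags=1010 EQ?F → skip

VAL = 0xba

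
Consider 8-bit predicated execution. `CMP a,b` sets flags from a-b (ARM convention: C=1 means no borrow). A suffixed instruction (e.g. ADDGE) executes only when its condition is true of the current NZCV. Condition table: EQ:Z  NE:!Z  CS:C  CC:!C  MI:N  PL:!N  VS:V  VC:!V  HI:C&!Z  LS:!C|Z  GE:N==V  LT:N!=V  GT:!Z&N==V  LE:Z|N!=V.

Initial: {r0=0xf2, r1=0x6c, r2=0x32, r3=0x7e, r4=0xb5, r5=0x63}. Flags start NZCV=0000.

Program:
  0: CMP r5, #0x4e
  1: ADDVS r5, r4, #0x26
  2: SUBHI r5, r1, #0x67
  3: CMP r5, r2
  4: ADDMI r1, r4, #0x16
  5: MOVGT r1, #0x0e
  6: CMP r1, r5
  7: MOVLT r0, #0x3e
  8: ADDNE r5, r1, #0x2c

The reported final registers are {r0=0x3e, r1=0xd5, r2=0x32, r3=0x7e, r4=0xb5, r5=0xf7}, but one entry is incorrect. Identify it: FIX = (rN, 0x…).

FIX = (r1, 0xcb)

0: ✓ CMP  NZCV=0010
1: · ADDVS
2: ✓ SUBHI  r5←0x05
3: ✓ CMP  NZCV=1000
4: ✓ ADDMI  r1←0xcb
5: · MOVGT
6: ✓ CMP  NZCV=1010
7: ✓ MOVLT  r0←0x3e
8: ✓ ADDNE  r5←0xf7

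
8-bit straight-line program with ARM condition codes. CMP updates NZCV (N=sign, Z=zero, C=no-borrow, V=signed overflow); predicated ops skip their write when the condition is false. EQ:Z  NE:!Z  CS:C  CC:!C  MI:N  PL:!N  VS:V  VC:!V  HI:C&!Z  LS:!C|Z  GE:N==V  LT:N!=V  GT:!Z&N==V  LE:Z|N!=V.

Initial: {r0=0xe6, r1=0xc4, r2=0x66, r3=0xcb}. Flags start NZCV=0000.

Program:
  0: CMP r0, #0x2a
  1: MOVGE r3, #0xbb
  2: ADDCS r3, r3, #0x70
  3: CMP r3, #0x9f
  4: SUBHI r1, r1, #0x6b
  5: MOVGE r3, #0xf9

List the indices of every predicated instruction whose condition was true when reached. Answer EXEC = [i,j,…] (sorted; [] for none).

0: ✓ CMP  NZCV=1010
1: · MOVGE
2: ✓ ADDCS  r3←0x3b
3: ✓ CMP  NZCV=1001
4: · SUBHI
5: ✓ MOVGE  r3←0xf9

EXEC = [2,5]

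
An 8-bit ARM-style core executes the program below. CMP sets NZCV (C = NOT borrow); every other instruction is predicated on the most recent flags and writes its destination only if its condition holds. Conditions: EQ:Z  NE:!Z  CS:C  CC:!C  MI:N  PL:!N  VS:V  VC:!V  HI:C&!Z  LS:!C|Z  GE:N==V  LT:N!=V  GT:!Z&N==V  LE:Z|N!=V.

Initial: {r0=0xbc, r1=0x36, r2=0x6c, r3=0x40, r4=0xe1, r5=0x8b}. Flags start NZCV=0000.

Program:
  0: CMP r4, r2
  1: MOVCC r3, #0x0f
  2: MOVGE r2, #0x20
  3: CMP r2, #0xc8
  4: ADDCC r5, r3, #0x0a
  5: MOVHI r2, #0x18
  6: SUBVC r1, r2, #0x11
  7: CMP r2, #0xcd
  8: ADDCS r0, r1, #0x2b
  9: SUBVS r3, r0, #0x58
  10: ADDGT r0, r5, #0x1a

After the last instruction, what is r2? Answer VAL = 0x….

0: ✓ CMP  NZCV=0011
1: · MOVCC
2: · MOVGE
3: ✓ CMP  NZCV=1001
4: ✓ ADDCC  r5←0x4a
5: · MOVHI
6: · SUBVC
7: ✓ CMP  NZCV=1001
8: · ADDCS
9: ✓ SUBVS  r3←0x64
10: ✓ ADDGT  r0←0x64

VAL = 0x6c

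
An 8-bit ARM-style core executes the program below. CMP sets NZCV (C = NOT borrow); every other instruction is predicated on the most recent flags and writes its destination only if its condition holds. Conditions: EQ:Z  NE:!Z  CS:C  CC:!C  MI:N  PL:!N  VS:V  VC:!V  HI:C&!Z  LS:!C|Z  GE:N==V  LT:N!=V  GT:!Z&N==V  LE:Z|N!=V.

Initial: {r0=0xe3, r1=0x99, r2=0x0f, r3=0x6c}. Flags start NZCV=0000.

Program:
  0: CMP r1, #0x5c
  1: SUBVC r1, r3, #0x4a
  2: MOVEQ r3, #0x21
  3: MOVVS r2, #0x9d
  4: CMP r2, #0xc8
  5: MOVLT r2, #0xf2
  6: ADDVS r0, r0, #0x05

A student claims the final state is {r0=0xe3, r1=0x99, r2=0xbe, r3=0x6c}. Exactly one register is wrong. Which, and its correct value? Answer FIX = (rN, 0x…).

[0] flags=0011 → (cmp)
[1] flags=0011 VC?F → skip
[2] flags=0011 EQ?F → skip
[3] flags=0011 VS?T → r2=0x9d
[4] flags=1000 → (cmp)
[5] flags=1000 LT?T → r2=0xf2
[6] flags=1000 VS?F → skip

FIX = (r2, 0xf2)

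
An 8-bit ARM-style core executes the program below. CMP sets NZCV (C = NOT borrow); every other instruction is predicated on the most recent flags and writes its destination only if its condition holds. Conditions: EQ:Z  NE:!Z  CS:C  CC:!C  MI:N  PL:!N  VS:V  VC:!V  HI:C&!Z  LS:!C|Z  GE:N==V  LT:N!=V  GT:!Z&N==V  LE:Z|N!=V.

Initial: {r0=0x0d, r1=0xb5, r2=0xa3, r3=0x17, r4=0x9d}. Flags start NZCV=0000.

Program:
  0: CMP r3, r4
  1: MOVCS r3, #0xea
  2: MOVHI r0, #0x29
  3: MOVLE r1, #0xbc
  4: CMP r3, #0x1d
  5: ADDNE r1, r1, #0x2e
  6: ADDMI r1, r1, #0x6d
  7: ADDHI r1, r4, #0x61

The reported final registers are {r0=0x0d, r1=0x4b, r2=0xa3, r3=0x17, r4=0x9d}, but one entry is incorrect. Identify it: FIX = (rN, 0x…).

[0] flags=0000 → (cmp)
[1] flags=0000 CS?F → skip
[2] flags=0000 HI?F → skip
[3] flags=0000 LE?F → skip
[4] flags=1000 → (cmp)
[5] flags=1000 NE?T → r1=0xe3
[6] flags=1000 MI?T → r1=0x50
[7] flags=1000 HI?F → skip

FIX = (r1, 0x50)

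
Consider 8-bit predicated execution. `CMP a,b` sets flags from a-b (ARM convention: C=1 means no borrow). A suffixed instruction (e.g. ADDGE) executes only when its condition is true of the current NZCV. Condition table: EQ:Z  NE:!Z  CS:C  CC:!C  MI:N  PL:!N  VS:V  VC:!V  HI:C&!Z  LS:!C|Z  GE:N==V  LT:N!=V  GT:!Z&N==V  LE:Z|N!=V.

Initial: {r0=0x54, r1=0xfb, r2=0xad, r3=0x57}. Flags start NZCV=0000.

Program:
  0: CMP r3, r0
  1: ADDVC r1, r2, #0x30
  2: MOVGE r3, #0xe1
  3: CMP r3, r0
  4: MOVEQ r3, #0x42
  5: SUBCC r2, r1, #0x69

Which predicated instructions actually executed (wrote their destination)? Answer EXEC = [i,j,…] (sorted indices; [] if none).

[0] flags=0010 → (cmp)
[1] flags=0010 VC?T → r1=0xdd
[2] flags=0010 GE?T → r3=0xe1
[3] flags=1010 → (cmp)
[4] flags=1010 EQ?F → skip
[5] flags=1010 CC?F → skip

EXEC = [1,2]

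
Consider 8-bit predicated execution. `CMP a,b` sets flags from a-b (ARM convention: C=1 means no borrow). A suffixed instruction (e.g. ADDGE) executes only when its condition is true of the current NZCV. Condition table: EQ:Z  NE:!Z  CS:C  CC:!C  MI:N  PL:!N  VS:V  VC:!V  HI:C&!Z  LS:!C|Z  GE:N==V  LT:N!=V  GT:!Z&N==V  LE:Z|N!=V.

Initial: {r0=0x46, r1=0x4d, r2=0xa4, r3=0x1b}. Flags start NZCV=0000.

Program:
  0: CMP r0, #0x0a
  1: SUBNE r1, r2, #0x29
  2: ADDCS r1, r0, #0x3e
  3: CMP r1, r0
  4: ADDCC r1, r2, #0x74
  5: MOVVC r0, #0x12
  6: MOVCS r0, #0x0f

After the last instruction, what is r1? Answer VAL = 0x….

0: ✓ CMP  NZCV=0010
1: ✓ SUBNE  r1←0x7b
2: ✓ ADDCS  r1←0x84
3: ✓ CMP  NZCV=0011
4: · ADDCC
5: · MOVVC
6: ✓ MOVCS  r0←0x0f

VAL = 0x84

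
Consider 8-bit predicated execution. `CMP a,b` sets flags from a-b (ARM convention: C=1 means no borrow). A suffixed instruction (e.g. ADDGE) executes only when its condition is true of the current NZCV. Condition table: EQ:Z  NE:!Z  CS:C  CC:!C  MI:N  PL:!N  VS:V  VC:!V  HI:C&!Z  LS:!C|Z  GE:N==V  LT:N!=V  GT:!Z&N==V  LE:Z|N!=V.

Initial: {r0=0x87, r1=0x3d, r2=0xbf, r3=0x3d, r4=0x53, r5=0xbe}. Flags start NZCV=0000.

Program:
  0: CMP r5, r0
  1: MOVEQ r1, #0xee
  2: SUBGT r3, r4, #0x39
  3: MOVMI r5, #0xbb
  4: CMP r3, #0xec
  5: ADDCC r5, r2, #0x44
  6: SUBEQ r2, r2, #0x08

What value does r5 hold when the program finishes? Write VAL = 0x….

[0] flags=0010 → (cmp)
[1] flags=0010 EQ?F → skip
[2] flags=0010 GT?T → r3=0x1a
[3] flags=0010 MI?F → skip
[4] flags=0000 → (cmp)
[5] flags=0000 CC?T → r5=0x03
[6] flags=0000 EQ?F → skip

VAL = 0x03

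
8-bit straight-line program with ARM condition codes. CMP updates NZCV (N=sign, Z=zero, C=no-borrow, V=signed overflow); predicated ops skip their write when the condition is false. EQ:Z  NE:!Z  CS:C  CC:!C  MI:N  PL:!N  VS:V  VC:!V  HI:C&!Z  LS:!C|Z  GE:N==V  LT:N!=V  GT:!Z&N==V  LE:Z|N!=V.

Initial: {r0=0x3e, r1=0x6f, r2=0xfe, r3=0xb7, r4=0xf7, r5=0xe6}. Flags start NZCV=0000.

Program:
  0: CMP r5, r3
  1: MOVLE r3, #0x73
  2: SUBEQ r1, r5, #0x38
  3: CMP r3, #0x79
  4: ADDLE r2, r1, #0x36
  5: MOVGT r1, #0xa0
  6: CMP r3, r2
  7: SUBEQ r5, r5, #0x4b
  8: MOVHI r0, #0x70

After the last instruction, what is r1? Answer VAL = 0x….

VAL = 0x6f

0: ✓ CMP  NZCV=0010
1: · MOVLE
2: · SUBEQ
3: ✓ CMP  NZCV=0011
4: ✓ ADDLE  r2←0xa5
5: · MOVGT
6: ✓ CMP  NZCV=0010
7: · SUBEQ
8: ✓ MOVHI  r0←0x70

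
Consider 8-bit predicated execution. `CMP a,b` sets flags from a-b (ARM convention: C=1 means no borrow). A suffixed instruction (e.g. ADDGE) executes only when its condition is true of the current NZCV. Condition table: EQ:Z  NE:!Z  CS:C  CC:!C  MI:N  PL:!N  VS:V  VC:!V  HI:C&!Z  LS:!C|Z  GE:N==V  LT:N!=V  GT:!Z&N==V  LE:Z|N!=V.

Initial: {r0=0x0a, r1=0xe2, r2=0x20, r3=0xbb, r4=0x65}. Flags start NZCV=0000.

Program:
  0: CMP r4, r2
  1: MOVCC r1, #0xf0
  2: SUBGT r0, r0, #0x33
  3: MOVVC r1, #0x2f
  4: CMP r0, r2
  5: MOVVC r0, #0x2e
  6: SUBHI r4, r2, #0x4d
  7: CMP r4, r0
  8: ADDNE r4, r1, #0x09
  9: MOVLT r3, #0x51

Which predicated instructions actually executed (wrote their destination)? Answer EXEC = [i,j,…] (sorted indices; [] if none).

EXEC = [2,3,5,6,8,9]

[0] flags=0010 → (cmp)
[1] flags=0010 CC?F → skip
[2] flags=0010 GT?T → r0=0xd7
[3] flags=0010 VC?T → r1=0x2f
[4] flags=1010 → (cmp)
[5] flags=1010 VC?T → r0=0x2e
[6] flags=1010 HI?T → r4=0xd3
[7] flags=1010 → (cmp)
[8] flags=1010 NE?T → r4=0x38
[9] flags=1010 LT?T → r3=0x51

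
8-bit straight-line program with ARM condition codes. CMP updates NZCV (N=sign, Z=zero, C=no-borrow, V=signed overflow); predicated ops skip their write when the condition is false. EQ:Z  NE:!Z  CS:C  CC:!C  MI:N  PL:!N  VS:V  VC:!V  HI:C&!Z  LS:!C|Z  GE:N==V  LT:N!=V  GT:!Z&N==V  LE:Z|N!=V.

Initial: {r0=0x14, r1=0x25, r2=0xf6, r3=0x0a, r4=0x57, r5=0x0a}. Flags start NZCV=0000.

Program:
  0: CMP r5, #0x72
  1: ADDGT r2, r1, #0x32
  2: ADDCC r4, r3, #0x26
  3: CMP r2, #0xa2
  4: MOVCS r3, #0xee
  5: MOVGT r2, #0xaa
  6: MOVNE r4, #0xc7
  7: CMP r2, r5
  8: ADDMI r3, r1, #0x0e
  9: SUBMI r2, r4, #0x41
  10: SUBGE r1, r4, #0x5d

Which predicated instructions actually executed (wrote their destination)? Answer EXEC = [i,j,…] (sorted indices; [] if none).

EXEC = [2,4,5,6,8,9]

[0] flags=1000 → (cmp)
[1] flags=1000 GT?F → skip
[2] flags=1000 CC?T → r4=0x30
[3] flags=0010 → (cmp)
[4] flags=0010 CS?T → r3=0xee
[5] flags=0010 GT?T → r2=0xaa
[6] flags=0010 NE?T → r4=0xc7
[7] flags=1010 → (cmp)
[8] flags=1010 MI?T → r3=0x33
[9] flags=1010 MI?T → r2=0x86
[10] flags=1010 GE?F → skip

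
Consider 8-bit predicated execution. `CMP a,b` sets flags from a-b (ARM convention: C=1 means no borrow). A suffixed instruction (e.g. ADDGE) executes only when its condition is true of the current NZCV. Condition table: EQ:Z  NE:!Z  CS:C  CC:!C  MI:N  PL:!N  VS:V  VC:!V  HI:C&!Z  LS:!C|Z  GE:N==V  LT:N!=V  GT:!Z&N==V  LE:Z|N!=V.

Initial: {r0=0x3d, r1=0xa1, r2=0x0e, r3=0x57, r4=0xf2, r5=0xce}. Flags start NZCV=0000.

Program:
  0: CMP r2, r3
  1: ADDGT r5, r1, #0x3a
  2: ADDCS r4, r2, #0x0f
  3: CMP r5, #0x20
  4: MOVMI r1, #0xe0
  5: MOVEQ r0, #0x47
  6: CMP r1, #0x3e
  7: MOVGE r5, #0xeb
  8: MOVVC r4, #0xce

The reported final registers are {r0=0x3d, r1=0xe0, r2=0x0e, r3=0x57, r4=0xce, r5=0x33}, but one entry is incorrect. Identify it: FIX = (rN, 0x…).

FIX = (r5, 0xce)

[0] flags=1000 → (cmp)
[1] flags=1000 GT?F → skip
[2] flags=1000 CS?F → skip
[3] flags=1010 → (cmp)
[4] flags=1010 MI?T → r1=0xe0
[5] flags=1010 EQ?F → skip
[6] flags=1010 → (cmp)
[7] flags=1010 GE?F → skip
[8] flags=1010 VC?T → r4=0xce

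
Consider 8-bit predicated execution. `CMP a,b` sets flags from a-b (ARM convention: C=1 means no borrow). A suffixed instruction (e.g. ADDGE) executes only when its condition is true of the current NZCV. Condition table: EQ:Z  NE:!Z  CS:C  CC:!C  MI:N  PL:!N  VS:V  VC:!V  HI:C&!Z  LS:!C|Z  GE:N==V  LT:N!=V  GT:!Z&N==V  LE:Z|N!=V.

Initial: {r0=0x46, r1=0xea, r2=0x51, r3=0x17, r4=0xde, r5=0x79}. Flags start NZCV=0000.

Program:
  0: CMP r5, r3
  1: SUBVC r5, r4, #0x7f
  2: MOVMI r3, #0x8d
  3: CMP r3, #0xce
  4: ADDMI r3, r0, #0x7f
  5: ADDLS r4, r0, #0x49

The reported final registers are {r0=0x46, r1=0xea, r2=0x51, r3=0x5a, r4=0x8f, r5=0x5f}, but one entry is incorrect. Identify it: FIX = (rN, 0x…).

[0] flags=0010 → (cmp)
[1] flags=0010 VC?T → r5=0x5f
[2] flags=0010 MI?F → skip
[3] flags=0000 → (cmp)
[4] flags=0000 MI?F → skip
[5] flags=0000 LS?T → r4=0x8f

FIX = (r3, 0x17)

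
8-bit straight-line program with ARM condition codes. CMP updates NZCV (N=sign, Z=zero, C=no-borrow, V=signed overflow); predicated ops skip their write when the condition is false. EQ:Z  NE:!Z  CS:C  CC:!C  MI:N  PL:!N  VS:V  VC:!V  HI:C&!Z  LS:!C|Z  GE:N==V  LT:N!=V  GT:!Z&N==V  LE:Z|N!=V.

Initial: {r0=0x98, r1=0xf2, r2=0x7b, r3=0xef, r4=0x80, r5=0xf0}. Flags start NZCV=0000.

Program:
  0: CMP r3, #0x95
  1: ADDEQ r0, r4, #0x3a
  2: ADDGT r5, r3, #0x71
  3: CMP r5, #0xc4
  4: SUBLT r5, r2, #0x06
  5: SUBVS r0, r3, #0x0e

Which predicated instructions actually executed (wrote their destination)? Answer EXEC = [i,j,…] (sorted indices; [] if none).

EXEC = [2,5]

[0] flags=0010 → (cmp)
[1] flags=0010 EQ?F → skip
[2] flags=0010 GT?T → r5=0x60
[3] flags=1001 → (cmp)
[4] flags=1001 LT?F → skip
[5] flags=1001 VS?T → r0=0xe1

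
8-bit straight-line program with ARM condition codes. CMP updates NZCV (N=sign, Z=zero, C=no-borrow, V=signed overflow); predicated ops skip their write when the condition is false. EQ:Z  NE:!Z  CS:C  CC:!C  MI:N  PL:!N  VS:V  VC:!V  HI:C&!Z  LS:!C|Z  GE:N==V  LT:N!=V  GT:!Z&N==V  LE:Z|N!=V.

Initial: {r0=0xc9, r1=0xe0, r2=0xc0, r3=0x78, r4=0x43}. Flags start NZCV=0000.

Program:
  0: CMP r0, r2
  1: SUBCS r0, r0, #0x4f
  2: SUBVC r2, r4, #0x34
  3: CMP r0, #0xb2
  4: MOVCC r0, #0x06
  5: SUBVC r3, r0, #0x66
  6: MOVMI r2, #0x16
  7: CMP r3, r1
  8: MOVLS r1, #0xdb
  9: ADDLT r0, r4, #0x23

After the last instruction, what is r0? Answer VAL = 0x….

VAL = 0x06

[0] flags=0010 → (cmp)
[1] flags=0010 CS?T → r0=0x7a
[2] flags=0010 VC?T → r2=0x0f
[3] flags=1001 → (cmp)
[4] flags=1001 CC?T → r0=0x06
[5] flags=1001 VC?F → skip
[6] flags=1001 MI?T → r2=0x16
[7] flags=1001 → (cmp)
[8] flags=1001 LS?T → r1=0xdb
[9] flags=1001 LT?F → skip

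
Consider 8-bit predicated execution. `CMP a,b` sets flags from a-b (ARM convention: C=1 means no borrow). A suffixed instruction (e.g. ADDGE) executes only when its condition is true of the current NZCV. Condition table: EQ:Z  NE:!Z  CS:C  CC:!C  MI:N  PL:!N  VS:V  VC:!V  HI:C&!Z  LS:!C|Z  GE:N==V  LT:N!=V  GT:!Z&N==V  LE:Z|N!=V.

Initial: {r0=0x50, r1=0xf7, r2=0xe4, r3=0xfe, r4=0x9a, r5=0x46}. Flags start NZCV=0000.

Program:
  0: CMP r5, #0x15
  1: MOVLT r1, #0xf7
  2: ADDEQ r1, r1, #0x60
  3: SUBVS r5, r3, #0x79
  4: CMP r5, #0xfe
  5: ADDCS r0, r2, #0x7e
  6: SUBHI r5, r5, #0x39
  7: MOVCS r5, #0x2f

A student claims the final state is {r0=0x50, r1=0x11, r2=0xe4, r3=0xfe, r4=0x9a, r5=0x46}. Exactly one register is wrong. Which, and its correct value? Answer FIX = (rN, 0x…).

FIX = (r1, 0xf7)

0: ✓ CMP  NZCV=0010
1: · MOVLT
2: · ADDEQ
3: · SUBVS
4: ✓ CMP  NZCV=0000
5: · ADDCS
6: · SUBHI
7: · MOVCS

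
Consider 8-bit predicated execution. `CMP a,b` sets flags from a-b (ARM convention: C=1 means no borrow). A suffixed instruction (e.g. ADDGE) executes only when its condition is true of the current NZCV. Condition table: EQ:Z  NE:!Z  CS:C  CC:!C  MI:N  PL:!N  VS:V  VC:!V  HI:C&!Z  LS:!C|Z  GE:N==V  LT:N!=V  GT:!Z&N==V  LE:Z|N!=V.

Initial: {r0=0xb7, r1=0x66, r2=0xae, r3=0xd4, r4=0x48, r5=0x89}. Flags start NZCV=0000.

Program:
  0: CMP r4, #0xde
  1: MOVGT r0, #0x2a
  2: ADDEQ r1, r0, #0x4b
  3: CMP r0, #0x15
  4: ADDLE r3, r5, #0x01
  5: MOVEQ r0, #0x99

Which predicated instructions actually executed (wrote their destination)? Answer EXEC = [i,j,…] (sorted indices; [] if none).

0: ✓ CMP  NZCV=0000
1: ✓ MOVGT  r0←0x2a
2: · ADDEQ
3: ✓ CMP  NZCV=0010
4: · ADDLE
5: · MOVEQ

EXEC = [1]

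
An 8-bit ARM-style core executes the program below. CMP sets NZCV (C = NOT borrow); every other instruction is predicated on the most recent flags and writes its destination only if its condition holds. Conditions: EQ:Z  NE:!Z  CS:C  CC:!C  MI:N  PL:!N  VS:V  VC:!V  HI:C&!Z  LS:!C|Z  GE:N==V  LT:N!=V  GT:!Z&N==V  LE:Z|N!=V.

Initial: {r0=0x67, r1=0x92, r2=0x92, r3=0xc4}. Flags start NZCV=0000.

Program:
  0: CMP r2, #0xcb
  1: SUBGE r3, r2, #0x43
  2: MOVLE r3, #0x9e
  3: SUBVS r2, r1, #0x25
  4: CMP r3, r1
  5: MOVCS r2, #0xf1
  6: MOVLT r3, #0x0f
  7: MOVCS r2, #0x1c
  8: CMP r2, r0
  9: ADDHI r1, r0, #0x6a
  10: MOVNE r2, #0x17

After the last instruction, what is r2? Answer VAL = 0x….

0: ✓ CMP  NZCV=1000
1: · SUBGE
2: ✓ MOVLE  r3←0x9e
3: · SUBVS
4: ✓ CMP  NZCV=0010
5: ✓ MOVCS  r2←0xf1
6: · MOVLT
7: ✓ MOVCS  r2←0x1c
8: ✓ CMP  NZCV=1000
9: · ADDHI
10: ✓ MOVNE  r2←0x17

VAL = 0x17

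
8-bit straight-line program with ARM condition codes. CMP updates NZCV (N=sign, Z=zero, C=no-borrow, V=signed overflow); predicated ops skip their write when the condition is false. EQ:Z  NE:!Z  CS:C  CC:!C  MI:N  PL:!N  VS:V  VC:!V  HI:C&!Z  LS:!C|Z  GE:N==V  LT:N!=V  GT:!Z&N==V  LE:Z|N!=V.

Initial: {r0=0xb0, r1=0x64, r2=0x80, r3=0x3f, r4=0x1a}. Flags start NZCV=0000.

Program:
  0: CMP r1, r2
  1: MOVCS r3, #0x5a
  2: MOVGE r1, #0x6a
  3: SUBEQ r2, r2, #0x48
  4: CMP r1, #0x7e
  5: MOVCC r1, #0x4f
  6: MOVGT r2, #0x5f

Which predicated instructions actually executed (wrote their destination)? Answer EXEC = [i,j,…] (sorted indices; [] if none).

EXEC = [2,5]

[0] flags=1001 → (cmp)
[1] flags=1001 CS?F → skip
[2] flags=1001 GE?T → r1=0x6a
[3] flags=1001 EQ?F → skip
[4] flags=1000 → (cmp)
[5] flags=1000 CC?T → r1=0x4f
[6] flags=1000 GT?F → skip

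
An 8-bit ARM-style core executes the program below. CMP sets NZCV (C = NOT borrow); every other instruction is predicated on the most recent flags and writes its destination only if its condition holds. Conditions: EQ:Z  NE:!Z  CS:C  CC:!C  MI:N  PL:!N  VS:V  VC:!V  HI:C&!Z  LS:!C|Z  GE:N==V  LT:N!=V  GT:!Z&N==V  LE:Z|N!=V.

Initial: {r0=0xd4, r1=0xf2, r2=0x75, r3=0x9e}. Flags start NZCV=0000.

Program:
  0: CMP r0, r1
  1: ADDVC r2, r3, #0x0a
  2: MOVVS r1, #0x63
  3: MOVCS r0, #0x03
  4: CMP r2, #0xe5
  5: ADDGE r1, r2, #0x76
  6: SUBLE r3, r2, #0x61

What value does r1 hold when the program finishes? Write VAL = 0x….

0: ✓ CMP  NZCV=1000
1: ✓ ADDVC  r2←0xa8
2: · MOVVS
3: · MOVCS
4: ✓ CMP  NZCV=1000
5: · ADDGE
6: ✓ SUBLE  r3←0x47

VAL = 0xf2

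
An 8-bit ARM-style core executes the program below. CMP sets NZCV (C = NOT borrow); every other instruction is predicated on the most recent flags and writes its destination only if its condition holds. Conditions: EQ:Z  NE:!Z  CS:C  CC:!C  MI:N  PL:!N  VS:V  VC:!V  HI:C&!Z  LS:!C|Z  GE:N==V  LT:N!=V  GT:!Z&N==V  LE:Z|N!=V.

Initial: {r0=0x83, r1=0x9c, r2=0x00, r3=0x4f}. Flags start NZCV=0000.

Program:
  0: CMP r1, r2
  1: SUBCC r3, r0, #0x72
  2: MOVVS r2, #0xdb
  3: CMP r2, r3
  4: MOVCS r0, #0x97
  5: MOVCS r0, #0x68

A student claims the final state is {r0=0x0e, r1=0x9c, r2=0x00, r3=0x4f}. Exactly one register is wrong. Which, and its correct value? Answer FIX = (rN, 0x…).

0: ✓ CMP  NZCV=1010
1: · SUBCC
2: · MOVVS
3: ✓ CMP  NZCV=1000
4: · MOVCS
5: · MOVCS

FIX = (r0, 0x83)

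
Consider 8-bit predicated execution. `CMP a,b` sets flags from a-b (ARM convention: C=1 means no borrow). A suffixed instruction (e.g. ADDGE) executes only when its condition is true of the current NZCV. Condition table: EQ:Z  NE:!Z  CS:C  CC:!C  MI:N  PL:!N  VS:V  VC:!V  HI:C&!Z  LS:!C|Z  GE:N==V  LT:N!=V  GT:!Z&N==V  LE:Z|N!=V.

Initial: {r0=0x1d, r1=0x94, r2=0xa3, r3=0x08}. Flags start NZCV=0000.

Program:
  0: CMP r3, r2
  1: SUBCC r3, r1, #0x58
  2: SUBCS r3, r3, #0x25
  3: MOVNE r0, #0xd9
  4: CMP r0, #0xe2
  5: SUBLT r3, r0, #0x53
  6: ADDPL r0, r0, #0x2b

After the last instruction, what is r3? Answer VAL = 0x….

VAL = 0x86

0: ✓ CMP  NZCV=0000
1: ✓ SUBCC  r3←0x3c
2: · SUBCS
3: ✓ MOVNE  r0←0xd9
4: ✓ CMP  NZCV=1000
5: ✓ SUBLT  r3←0x86
6: · ADDPL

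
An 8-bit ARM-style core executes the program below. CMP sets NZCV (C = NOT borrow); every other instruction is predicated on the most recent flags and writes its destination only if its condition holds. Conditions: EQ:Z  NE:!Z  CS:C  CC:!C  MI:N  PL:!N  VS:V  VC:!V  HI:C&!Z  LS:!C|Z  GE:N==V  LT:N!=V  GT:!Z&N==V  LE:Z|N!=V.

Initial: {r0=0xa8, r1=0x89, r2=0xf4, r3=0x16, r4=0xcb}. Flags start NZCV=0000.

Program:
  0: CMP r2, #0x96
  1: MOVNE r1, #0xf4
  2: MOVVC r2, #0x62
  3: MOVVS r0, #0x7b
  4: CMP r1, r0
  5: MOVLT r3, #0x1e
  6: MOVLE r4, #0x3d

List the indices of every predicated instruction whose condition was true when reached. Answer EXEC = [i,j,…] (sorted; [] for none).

[0] flags=0010 → (cmp)
[1] flags=0010 NE?T → r1=0xf4
[2] flags=0010 VC?T → r2=0x62
[3] flags=0010 VS?F → skip
[4] flags=0010 → (cmp)
[5] flags=0010 LT?F → skip
[6] flags=0010 LE?F → skip

EXEC = [1,2]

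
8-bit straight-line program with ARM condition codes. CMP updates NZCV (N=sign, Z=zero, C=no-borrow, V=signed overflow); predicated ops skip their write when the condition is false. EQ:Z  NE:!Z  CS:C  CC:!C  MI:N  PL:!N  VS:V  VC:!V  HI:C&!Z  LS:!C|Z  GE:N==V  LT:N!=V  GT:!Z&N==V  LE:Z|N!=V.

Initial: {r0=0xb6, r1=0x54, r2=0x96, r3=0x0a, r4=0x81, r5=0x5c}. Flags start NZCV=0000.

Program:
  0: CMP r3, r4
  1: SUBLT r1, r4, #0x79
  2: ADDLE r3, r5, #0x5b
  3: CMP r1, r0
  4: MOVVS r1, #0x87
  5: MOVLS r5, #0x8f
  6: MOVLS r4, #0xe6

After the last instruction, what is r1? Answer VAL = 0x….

[0] flags=1001 → (cmp)
[1] flags=1001 LT?F → skip
[2] flags=1001 LE?F → skip
[3] flags=1001 → (cmp)
[4] flags=1001 VS?T → r1=0x87
[5] flags=1001 LS?T → r5=0x8f
[6] flags=1001 LS?T → r4=0xe6

VAL = 0x87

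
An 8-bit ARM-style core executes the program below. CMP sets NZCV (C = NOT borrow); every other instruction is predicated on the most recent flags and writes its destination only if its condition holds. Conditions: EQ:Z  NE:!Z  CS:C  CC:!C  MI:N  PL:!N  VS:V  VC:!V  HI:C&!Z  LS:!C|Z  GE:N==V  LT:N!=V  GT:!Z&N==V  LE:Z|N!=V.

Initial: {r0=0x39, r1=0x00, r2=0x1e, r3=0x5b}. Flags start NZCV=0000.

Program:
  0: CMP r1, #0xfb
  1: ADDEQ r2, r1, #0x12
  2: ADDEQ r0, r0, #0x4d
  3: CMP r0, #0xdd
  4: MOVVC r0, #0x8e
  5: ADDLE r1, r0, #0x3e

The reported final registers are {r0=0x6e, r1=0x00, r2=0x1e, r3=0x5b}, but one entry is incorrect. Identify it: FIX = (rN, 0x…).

FIX = (r0, 0x8e)

0: ✓ CMP  NZCV=0000
1: · ADDEQ
2: · ADDEQ
3: ✓ CMP  NZCV=0000
4: ✓ MOVVC  r0←0x8e
5: · ADDLE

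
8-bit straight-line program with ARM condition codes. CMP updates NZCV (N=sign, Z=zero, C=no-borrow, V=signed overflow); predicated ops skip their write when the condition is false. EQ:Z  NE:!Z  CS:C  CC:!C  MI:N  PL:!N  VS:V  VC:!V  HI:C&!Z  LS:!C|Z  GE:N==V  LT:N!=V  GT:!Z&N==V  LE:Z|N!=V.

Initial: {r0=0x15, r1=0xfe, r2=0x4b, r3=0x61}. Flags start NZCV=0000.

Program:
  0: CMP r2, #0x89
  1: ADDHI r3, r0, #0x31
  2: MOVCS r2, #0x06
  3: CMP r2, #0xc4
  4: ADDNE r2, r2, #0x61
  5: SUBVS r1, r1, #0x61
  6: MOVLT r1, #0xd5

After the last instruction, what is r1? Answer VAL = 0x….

[0] flags=1001 → (cmp)
[1] flags=1001 HI?F → skip
[2] flags=1001 CS?F → skip
[3] flags=1001 → (cmp)
[4] flags=1001 NE?T → r2=0xac
[5] flags=1001 VS?T → r1=0x9d
[6] flags=1001 LT?F → skip

VAL = 0x9d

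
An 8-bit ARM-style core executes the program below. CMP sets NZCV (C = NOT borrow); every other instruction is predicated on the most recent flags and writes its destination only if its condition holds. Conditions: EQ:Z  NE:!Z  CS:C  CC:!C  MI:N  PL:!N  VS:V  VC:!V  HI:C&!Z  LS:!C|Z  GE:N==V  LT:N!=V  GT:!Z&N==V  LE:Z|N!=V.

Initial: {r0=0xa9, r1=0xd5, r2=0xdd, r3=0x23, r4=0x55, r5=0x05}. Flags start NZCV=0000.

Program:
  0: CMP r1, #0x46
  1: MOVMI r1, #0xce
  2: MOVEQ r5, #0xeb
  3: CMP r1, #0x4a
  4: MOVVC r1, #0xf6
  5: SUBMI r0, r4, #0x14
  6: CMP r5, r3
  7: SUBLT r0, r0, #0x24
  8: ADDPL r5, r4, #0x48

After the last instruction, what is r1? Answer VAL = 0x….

0: ✓ CMP  NZCV=1010
1: ✓ MOVMI  r1←0xce
2: · MOVEQ
3: ✓ CMP  NZCV=1010
4: ✓ MOVVC  r1←0xf6
5: ✓ SUBMI  r0←0x41
6: ✓ CMP  NZCV=1000
7: ✓ SUBLT  r0←0x1d
8: · ADDPL

VAL = 0xf6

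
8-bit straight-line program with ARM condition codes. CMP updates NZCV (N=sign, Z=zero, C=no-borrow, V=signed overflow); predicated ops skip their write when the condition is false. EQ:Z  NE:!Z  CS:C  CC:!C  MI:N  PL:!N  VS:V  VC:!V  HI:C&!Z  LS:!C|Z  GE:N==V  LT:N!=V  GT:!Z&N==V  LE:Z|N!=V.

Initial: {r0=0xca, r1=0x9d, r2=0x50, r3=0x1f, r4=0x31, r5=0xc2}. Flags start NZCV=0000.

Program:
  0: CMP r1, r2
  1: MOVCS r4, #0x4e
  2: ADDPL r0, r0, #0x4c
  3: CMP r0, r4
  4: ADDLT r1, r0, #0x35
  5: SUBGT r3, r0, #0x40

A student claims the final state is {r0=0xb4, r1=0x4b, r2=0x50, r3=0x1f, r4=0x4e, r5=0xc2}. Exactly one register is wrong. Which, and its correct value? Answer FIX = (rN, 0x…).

[0] flags=0011 → (cmp)
[1] flags=0011 CS?T → r4=0x4e
[2] flags=0011 PL?T → r0=0x16
[3] flags=1000 → (cmp)
[4] flags=1000 LT?T → r1=0x4b
[5] flags=1000 GT?F → skip

FIX = (r0, 0x16)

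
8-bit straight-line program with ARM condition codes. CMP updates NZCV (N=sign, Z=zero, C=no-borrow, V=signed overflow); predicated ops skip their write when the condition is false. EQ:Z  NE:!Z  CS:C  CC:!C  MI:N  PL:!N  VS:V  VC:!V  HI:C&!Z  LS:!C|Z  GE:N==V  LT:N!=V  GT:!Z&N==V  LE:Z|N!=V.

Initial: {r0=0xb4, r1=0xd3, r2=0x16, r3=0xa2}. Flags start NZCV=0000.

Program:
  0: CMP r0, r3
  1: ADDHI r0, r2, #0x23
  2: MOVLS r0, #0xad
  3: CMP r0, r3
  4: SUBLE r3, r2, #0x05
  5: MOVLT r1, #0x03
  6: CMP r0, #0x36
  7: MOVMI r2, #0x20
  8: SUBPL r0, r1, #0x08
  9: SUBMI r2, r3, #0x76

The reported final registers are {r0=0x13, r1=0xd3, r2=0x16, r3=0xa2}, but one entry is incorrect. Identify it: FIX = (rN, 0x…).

FIX = (r0, 0xcb)

0: ✓ CMP  NZCV=0010
1: ✓ ADDHI  r0←0x39
2: · MOVLS
3: ✓ CMP  NZCV=1001
4: · SUBLE
5: · MOVLT
6: ✓ CMP  NZCV=0010
7: · MOVMI
8: ✓ SUBPL  r0←0xcb
9: · SUBMI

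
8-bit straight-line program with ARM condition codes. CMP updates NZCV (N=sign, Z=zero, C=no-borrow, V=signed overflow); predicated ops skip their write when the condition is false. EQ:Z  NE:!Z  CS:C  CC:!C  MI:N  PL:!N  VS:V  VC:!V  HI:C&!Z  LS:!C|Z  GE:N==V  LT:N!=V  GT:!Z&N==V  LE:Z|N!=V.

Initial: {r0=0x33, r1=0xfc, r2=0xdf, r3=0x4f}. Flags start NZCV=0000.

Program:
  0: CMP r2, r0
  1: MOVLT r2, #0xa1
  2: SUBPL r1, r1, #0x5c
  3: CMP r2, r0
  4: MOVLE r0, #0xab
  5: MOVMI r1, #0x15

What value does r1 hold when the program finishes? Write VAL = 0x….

0: ✓ CMP  NZCV=1010
1: ✓ MOVLT  r2←0xa1
2: · SUBPL
3: ✓ CMP  NZCV=0011
4: ✓ MOVLE  r0←0xab
5: · MOVMI

VAL = 0xfc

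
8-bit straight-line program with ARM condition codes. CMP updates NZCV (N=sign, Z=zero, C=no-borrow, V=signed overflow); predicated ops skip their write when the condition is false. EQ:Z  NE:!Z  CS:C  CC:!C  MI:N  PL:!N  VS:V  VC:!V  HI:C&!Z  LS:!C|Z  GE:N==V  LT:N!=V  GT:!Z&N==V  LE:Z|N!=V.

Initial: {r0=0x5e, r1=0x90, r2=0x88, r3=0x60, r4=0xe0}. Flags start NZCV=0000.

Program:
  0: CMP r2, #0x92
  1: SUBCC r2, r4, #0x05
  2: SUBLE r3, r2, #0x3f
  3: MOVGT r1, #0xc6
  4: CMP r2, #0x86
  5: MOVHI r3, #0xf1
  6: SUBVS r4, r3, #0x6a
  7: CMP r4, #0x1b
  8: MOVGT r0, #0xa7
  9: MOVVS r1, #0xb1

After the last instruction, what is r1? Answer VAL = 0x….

VAL = 0x90

[0] flags=1000 → (cmp)
[1] flags=1000 CC?T → r2=0xdb
[2] flags=1000 LE?T → r3=0x9c
[3] flags=1000 GT?F → skip
[4] flags=0010 → (cmp)
[5] flags=0010 HI?T → r3=0xf1
[6] flags=0010 VS?F → skip
[7] flags=1010 → (cmp)
[8] flags=1010 GT?F → skip
[9] flags=1010 VS?F → skip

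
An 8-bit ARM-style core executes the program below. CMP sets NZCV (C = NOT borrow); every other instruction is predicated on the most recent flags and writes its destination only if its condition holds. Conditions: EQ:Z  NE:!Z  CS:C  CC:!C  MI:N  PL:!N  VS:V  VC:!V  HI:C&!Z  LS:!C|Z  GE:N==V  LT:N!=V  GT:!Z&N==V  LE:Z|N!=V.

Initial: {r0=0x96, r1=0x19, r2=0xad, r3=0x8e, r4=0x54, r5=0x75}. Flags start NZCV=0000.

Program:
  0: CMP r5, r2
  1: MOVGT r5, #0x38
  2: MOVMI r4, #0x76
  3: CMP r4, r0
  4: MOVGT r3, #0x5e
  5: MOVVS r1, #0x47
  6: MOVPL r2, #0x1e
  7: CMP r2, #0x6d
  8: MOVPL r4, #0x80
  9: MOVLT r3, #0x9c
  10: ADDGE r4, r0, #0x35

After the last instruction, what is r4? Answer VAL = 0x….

VAL = 0x80

[0] flags=1001 → (cmp)
[1] flags=1001 GT?T → r5=0x38
[2] flags=1001 MI?T → r4=0x76
[3] flags=1001 → (cmp)
[4] flags=1001 GT?T → r3=0x5e
[5] flags=1001 VS?T → r1=0x47
[6] flags=1001 PL?F → skip
[7] flags=0011 → (cmp)
[8] flags=0011 PL?T → r4=0x80
[9] flags=0011 LT?T → r3=0x9c
[10] flags=0011 GE?F → skip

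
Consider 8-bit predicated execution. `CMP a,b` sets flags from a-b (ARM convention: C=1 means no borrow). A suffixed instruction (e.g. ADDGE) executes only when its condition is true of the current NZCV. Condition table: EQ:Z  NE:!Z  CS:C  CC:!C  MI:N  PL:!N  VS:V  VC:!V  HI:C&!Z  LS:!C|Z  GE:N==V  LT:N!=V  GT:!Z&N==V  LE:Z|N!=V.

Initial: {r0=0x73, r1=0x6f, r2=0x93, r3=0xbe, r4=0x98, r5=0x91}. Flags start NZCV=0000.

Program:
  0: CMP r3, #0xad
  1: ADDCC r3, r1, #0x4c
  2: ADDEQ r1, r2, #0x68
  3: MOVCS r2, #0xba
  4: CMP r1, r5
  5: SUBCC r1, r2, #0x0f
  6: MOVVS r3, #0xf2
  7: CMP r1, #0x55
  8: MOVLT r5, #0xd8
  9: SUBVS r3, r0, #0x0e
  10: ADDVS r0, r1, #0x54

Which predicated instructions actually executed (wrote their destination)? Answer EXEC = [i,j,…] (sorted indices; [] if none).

EXEC = [3,5,6,8,9,10]

0: ✓ CMP  NZCV=0010
1: · ADDCC
2: · ADDEQ
3: ✓ MOVCS  r2←0xba
4: ✓ CMP  NZCV=1001
5: ✓ SUBCC  r1←0xab
6: ✓ MOVVS  r3←0xf2
7: ✓ CMP  NZCV=0011
8: ✓ MOVLT  r5←0xd8
9: ✓ SUBVS  r3←0x65
10: ✓ ADDVS  r0←0xff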